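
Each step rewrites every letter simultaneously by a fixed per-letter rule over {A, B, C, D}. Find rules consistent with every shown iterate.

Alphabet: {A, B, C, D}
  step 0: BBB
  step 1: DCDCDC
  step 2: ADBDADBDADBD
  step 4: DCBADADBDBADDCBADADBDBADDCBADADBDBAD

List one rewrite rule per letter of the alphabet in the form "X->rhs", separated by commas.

  step 1 ⇒ step 2: DCDCDC ⇒ AD·BD·AD·BD·AD·BD
    C ↦ BD
    D ↦ AD
    A ↦ B  (constrained at step 2)
  step 0 ⇒ step 1: BBB ⇒ DC·DC·DC
    B ↦ DC

A->B, B->DC, C->BD, D->AD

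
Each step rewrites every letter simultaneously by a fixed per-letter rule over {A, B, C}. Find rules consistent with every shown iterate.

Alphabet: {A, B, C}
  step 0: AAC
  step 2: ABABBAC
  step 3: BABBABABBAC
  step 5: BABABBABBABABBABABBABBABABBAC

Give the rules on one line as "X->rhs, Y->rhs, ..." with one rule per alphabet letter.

  step 2 ⇒ step 3: ABABBAC ⇒ B·AB·B·AB·AB·B·AC
    A ↦ B
    B ↦ AB
    C ↦ AC

A->B, B->AB, C->AC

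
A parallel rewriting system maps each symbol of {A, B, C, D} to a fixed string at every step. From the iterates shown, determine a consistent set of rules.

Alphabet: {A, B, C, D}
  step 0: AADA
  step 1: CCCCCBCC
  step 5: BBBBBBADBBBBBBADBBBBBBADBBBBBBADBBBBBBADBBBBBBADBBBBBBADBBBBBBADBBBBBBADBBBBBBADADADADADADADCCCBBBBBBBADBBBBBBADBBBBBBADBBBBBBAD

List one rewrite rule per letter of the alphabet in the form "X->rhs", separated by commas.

A->CC, B->AD, C->BB, D->CB

  step 0 ⇒ step 1: AADA ⇒ CC·CC·CB·CC
    A ↦ CC
    D ↦ CB
    B ↦ AD  (constrained at step 1)
    C ↦ BB  (constrained at step 1)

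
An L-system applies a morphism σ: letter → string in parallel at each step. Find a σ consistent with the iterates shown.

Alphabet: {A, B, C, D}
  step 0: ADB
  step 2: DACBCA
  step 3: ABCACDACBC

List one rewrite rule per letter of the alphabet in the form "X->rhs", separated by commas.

A->BC, B->D, C->AC, D->A

  step 2 ⇒ step 3: DACBCA ⇒ A·BC·AC·D·AC·BC
    A ↦ BC
    B ↦ D
    C ↦ AC
    D ↦ A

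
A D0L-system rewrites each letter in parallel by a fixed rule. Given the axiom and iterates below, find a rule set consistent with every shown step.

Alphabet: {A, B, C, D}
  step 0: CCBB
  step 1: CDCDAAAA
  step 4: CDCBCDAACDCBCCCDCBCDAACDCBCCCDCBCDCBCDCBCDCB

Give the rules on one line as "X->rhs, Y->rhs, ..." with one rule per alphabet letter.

A->C, B->AA, C->CD, D->CB

  step 0 ⇒ step 1: CCBB ⇒ CD·CD·AA·AA
    B ↦ AA
    C ↦ CD
    A ↦ C  (constrained at step 1)
    D ↦ CB  (constrained at step 1)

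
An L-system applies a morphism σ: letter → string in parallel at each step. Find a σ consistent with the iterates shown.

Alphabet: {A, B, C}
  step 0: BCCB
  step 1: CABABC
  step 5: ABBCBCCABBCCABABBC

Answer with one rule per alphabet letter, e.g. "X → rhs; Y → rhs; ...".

A->B, B->C, C->AB

  step 0 ⇒ step 1: BCCB ⇒ C·AB·AB·C
    B ↦ C
    C ↦ AB
    A ↦ B  (constrained at step 1)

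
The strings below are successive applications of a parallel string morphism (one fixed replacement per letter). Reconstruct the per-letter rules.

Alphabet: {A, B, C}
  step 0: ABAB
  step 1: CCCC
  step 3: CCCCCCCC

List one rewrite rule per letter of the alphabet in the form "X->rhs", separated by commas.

A->C, B->C, C->BA

  step 0 ⇒ step 1: ABAB ⇒ C·C·C·C
    A ↦ C
    B ↦ C
    C ↦ BA  (constrained at step 1)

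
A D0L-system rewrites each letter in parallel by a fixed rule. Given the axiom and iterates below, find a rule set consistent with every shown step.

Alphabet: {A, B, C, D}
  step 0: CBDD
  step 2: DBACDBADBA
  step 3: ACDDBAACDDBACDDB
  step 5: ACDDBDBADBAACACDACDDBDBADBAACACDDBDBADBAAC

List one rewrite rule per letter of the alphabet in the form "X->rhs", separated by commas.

  step 2 ⇒ step 3: DBACDBADBA ⇒ AC·D·DB·A·AC·D·DB·AC·D·DB
    A ↦ DB
    B ↦ D
    C ↦ A
    D ↦ AC

A->DB, B->D, C->A, D->AC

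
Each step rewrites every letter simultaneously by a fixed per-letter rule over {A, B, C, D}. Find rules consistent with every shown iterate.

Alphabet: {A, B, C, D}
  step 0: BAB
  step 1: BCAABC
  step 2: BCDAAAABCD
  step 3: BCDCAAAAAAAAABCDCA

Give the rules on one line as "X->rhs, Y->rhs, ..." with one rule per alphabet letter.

  step 2 ⇒ step 3: BCDAAAABCD ⇒ BC·D·CA·AA·AA·AA·AA·BC·D·CA
    A ↦ AA
    B ↦ BC
    C ↦ D
    D ↦ CA

A->AA, B->BC, C->D, D->CA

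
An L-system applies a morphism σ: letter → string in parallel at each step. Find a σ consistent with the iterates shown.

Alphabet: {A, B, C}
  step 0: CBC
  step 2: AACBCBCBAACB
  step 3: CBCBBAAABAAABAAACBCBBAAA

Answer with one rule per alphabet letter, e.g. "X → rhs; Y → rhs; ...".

  step 2 ⇒ step 3: AACBCBCBAACB ⇒ CB·CB·BA·AA·BA·AA·BA·AA·CB·CB·BA·AA
    A ↦ CB
    B ↦ AA
    C ↦ BA

A->CB, B->AA, C->BA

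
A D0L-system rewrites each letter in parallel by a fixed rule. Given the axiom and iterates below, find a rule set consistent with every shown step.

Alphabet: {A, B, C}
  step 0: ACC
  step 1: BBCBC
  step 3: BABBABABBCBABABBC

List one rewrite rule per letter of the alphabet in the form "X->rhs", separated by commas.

A->B, B->AB, C->BC

  step 0 ⇒ step 1: ACC ⇒ B·BC·BC
    A ↦ B
    C ↦ BC
    B ↦ AB  (constrained at step 1)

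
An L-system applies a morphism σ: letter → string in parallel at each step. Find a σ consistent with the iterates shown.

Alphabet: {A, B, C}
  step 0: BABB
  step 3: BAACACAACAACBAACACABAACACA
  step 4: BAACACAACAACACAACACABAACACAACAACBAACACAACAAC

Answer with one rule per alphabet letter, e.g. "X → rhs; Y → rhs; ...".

  step 3 ⇒ step 4: BAACACAACAACBAACACABAACACA ⇒ BA·AC·AC·A·AC·A·AC·AC·A·AC·AC·A·BA·AC·AC·A·AC·A·AC·BA·AC·AC·A·AC·A·AC
    A ↦ AC
    B ↦ BA
    C ↦ A

A->AC, B->BA, C->A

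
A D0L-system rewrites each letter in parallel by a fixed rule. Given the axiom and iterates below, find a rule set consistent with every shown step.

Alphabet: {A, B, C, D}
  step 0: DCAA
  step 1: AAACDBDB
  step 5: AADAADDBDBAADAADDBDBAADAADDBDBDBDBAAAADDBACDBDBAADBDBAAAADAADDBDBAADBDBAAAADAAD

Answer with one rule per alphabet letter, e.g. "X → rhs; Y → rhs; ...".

  step 0 ⇒ step 1: DCAA ⇒ AA·AC·DB·DB
    A ↦ DB
    C ↦ AC
    D ↦ AA
    B ↦ D  (constrained at step 1)

A->DB, B->D, C->AC, D->AA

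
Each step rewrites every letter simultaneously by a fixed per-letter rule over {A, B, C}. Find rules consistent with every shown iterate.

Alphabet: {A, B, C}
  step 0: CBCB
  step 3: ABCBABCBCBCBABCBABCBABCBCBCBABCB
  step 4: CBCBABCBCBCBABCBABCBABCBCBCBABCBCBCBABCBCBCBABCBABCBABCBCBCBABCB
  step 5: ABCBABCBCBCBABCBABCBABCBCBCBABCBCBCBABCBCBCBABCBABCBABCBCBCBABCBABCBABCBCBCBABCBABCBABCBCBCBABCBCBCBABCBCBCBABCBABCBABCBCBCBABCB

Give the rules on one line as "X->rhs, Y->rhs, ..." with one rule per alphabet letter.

  step 4 ⇒ step 5: CBCBABCBCBCBABCBABCBABCBCBCBABCBCBCBABCBCBCBABCBABCBABCBCBCBABCB ⇒ AB·CB·AB·CB·CB·CB·AB·CB·AB·CB·AB·CB·CB·CB·AB·CB·CB·CB·AB·CB·CB·CB·AB·CB·AB·CB·AB·CB·CB·CB·AB·CB·AB·CB·AB·CB·CB·CB·AB·CB·AB·CB·AB·CB·CB·CB·AB·CB·CB·CB·AB·CB·CB·CB·AB·CB·AB·CB·AB·CB·CB·CB·AB·CB
    A ↦ CB
    B ↦ CB
    C ↦ AB

A->CB, B->CB, C->AB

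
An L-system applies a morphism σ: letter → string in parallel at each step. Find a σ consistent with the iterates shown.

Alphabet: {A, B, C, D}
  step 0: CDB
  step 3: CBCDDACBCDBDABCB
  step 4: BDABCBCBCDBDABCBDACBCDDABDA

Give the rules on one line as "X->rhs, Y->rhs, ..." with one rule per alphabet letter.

A->CD, B->DA, C->B, D->CB

  step 3 ⇒ step 4: CBCDDACBCDBDABCB ⇒ B·DA·B·CB·CB·CD·B·DA·B·CB·DA·CB·CD·DA·B·DA
    A ↦ CD
    B ↦ DA
    C ↦ B
    D ↦ CB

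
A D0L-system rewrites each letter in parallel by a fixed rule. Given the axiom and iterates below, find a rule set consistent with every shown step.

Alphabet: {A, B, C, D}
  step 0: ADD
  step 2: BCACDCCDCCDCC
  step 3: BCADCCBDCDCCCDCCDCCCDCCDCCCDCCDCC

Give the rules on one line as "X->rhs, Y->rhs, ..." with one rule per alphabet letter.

A->BDC, B->BCA, C->DCC, D->C

  step 2 ⇒ step 3: BCACDCCDCCDCC ⇒ BCA·DCC·BDC·DCC·C·DCC·DCC·C·DCC·DCC·C·DCC·DCC
    A ↦ BDC
    B ↦ BCA
    C ↦ DCC
    D ↦ C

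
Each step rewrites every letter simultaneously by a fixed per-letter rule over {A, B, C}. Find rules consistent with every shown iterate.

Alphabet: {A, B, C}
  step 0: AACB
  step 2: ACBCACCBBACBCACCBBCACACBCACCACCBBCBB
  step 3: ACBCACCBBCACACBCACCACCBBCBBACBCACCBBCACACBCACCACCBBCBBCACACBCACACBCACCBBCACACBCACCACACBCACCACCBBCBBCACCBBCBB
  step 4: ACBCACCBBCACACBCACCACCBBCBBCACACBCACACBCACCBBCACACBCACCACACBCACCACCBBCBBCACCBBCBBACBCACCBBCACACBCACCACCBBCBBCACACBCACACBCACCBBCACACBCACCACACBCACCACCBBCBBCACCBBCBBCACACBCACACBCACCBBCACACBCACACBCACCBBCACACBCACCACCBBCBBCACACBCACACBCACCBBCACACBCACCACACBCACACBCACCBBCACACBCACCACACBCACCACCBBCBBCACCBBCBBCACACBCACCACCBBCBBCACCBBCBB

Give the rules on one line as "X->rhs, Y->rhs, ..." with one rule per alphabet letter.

A->ACB, B->CBB, C->CAC

  step 3 ⇒ step 4: ACBCACCBBCACACBCACCACCBBCBBACBCACCBBCACACBCACCACCBBCBBCACACBCACACBCACCBBCACACBCACCACACBCACCACCBBCBBCACCBBCBB ⇒ ACB·CAC·CBB·CAC·ACB·CAC·CAC·CBB·CBB·CAC·ACB·CAC·ACB·CAC·CBB·CAC·ACB·CAC·CAC·ACB·CAC·CAC·CBB·CBB·CAC·CBB·CBB·ACB·CAC·CBB·CAC·ACB·CAC·CAC·CBB·CBB·CAC·ACB·CAC·ACB·CAC·CBB·CAC·ACB·CAC·CAC·ACB·CAC·CAC·CBB·CBB·CAC·CBB·CBB·CAC·ACB·CAC·ACB·CAC·CBB·CAC·ACB·CAC·ACB·CAC·CBB·CAC·ACB·CAC·CAC·CBB·CBB·CAC·ACB·CAC·ACB·CAC·CBB·CAC·ACB·CAC·CAC·ACB·CAC·ACB·CAC·CBB·CAC·ACB·CAC·CAC·ACB·CAC·CAC·CBB·CBB·CAC·CBB·CBB·CAC·ACB·CAC·CAC·CBB·CBB·CAC·CBB·CBB
    A ↦ ACB
    B ↦ CBB
    C ↦ CAC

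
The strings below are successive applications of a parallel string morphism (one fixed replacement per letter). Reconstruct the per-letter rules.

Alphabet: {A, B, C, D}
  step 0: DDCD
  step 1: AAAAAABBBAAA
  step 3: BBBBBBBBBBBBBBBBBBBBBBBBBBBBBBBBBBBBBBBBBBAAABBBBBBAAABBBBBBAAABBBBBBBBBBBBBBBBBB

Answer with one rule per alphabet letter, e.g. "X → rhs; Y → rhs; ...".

A->CC, B->CCD, C->BBB, D->AAA

  step 0 ⇒ step 1: DDCD ⇒ AAA·AAA·BBB·AAA
    C ↦ BBB
    D ↦ AAA
    A ↦ CC  (constrained at step 1)
    B ↦ CCD  (constrained at step 1)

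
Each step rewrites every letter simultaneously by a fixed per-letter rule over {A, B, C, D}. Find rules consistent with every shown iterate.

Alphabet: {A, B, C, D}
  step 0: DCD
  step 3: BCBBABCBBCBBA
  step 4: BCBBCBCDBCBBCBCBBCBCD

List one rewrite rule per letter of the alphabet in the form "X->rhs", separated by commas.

  step 3 ⇒ step 4: BCBBABCBBCBBA ⇒ BC·B·BC·BC·D·BC·B·BC·BC·B·BC·BC·D
    A ↦ D
    B ↦ BC
    C ↦ B
    D ↦ BA  (constrained at step 0)

A->D, B->BC, C->B, D->BA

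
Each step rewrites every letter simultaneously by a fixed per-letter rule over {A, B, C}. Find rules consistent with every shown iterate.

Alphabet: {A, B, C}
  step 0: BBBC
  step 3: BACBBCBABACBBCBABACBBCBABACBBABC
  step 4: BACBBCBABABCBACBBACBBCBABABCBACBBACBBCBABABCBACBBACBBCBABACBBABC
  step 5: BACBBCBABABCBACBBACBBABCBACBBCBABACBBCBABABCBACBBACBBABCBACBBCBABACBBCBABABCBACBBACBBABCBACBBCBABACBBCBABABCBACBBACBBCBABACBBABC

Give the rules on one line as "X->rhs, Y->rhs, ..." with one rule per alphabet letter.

A->CB, B->BA, C->BC

  step 4 ⇒ step 5: BACBBCBABABCBACBBACBBCBABABCBACBBACBBCBABABCBACBBACBBCBABACBBABC ⇒ BA·CB·BC·BA·BA·BC·BA·CB·BA·CB·BA·BC·BA·CB·BC·BA·BA·CB·BC·BA·BA·BC·BA·CB·BA·CB·BA·BC·BA·CB·BC·BA·BA·CB·BC·BA·BA·BC·BA·CB·BA·CB·BA·BC·BA·CB·BC·BA·BA·CB·BC·BA·BA·BC·BA·CB·BA·CB·BC·BA·BA·CB·BA·BC
    A ↦ CB
    B ↦ BA
    C ↦ BC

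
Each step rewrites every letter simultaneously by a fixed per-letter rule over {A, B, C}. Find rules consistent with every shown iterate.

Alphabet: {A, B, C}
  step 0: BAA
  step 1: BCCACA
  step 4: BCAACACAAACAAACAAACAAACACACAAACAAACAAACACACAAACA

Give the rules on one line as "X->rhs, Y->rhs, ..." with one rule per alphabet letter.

  step 0 ⇒ step 1: BAA ⇒ BC·CA·CA
    A ↦ CA
    B ↦ BC
    C ↦ AA  (constrained at step 1)

A->CA, B->BC, C->AA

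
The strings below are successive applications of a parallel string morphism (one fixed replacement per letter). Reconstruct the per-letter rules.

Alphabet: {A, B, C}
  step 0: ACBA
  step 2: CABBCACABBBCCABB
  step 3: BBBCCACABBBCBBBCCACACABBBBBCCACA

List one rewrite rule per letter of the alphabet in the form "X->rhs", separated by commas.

  step 2 ⇒ step 3: CABBCACABBBCCABB ⇒ BB·BC·CA·CA·BB·BC·BB·BC·CA·CA·CA·BB·BB·BC·CA·CA
    A ↦ BC
    B ↦ CA
    C ↦ BB

A->BC, B->CA, C->BB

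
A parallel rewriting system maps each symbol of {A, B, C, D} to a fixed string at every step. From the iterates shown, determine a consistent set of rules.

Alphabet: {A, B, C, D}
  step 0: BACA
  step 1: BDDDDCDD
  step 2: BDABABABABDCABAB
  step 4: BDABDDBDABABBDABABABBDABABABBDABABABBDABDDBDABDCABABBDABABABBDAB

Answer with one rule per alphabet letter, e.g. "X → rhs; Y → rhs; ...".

  step 1 ⇒ step 2: BDDDDCDD ⇒ BD·AB·AB·AB·AB·DC·AB·AB
    B ↦ BD
    C ↦ DC
    D ↦ AB
  step 0 ⇒ step 1: BACA ⇒ BD·DD·DC·DD
    A ↦ DD

A->DD, B->BD, C->DC, D->AB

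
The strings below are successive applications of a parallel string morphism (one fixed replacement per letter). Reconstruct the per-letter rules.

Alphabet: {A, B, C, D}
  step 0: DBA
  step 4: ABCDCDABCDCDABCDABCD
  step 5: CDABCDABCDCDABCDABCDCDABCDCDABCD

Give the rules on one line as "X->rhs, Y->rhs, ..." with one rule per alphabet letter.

A->C, B->D, C->AB, D->CD

  step 4 ⇒ step 5: ABCDCDABCDCDABCDABCD ⇒ C·D·AB·CD·AB·CD·C·D·AB·CD·AB·CD·C·D·AB·CD·C·D·AB·CD
    A ↦ C
    B ↦ D
    C ↦ AB
    D ↦ CD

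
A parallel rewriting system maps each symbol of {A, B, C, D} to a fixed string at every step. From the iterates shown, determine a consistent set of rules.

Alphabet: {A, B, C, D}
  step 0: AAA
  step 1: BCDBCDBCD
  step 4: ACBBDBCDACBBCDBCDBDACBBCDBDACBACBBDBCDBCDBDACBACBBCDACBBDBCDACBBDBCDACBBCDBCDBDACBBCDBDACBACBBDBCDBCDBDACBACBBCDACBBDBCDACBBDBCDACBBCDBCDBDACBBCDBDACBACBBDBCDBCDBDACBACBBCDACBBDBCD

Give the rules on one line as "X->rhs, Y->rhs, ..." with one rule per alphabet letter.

A->BCD, B->ACB, C->BD, D->BCD

  step 0 ⇒ step 1: AAA ⇒ BCD·BCD·BCD
    A ↦ BCD
    B ↦ ACB  (constrained at step 1)
    C ↦ BD  (constrained at step 1)
    D ↦ BCD  (constrained at step 1)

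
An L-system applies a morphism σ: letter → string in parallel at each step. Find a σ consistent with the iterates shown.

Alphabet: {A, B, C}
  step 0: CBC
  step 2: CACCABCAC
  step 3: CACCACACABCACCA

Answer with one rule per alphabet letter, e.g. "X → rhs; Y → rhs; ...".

A->C, B->AB, C->CA

  step 2 ⇒ step 3: CACCABCAC ⇒ CA·C·CA·CA·C·AB·CA·C·CA
    A ↦ C
    B ↦ AB
    C ↦ CA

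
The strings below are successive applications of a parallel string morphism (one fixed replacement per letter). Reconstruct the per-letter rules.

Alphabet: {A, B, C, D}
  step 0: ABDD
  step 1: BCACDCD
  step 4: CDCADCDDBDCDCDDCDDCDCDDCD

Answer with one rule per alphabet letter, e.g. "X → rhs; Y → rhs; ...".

A->B, B->CA, C->D, D->CD

  step 0 ⇒ step 1: ABDD ⇒ B·CA·CD·CD
    A ↦ B
    B ↦ CA
    D ↦ CD
    C ↦ D  (constrained at step 1)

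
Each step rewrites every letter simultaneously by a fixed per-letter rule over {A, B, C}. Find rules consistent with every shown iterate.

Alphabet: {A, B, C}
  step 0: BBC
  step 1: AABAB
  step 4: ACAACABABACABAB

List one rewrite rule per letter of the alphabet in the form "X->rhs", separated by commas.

A->C, B->A, C->BAB

  step 0 ⇒ step 1: BBC ⇒ A·A·BAB
    B ↦ A
    C ↦ BAB
    A ↦ C  (constrained at step 1)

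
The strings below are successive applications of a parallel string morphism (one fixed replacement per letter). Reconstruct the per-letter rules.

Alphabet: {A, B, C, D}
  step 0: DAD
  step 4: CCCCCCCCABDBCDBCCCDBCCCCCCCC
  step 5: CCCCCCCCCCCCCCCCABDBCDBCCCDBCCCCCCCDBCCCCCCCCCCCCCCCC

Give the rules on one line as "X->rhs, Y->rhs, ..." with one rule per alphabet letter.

  step 4 ⇒ step 5: CCCCCCCCABDBCDBCCCDBCCCCCCCC ⇒ CC·CC·CC·CC·CC·CC·CC·CC·AB·DB·C·DB·CC·C·DB·CC·CC·CC·C·DB·CC·CC·CC·CC·CC·CC·CC·CC
    A ↦ AB
    B ↦ DB
    C ↦ CC
    D ↦ C

A->AB, B->DB, C->CC, D->C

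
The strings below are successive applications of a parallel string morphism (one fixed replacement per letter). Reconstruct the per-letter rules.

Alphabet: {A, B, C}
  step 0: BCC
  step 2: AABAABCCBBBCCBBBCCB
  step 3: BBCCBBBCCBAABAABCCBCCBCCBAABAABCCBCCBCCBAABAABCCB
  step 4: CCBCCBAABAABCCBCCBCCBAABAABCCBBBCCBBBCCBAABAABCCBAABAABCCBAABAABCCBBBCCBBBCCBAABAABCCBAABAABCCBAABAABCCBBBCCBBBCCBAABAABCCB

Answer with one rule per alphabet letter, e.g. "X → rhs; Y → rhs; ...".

  step 3 ⇒ step 4: BBCCBBBCCBAABAABCCBCCBCCBAABAABCCBCCBCCBAABAABCCB ⇒ CCB·CCB·AAB·AAB·CCB·CCB·CCB·AAB·AAB·CCB·B·B·CCB·B·B·CCB·AAB·AAB·CCB·AAB·AAB·CCB·AAB·AAB·CCB·B·B·CCB·B·B·CCB·AAB·AAB·CCB·AAB·AAB·CCB·AAB·AAB·CCB·B·B·CCB·B·B·CCB·AAB·AAB·CCB
    A ↦ B
    B ↦ CCB
    C ↦ AAB

A->B, B->CCB, C->AAB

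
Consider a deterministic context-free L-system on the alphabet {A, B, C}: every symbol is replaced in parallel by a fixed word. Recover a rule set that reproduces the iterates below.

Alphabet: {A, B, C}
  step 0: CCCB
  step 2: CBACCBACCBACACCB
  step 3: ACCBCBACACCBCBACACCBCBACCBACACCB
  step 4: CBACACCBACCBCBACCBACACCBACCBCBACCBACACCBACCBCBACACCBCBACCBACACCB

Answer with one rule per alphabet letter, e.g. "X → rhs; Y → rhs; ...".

A->CB, B->CB, C->AC

  step 3 ⇒ step 4: ACCBCBACACCBCBACACCBCBACCBACACCB ⇒ CB·AC·AC·CB·AC·CB·CB·AC·CB·AC·AC·CB·AC·CB·CB·AC·CB·AC·AC·CB·AC·CB·CB·AC·AC·CB·CB·AC·CB·AC·AC·CB
    A ↦ CB
    B ↦ CB
    C ↦ AC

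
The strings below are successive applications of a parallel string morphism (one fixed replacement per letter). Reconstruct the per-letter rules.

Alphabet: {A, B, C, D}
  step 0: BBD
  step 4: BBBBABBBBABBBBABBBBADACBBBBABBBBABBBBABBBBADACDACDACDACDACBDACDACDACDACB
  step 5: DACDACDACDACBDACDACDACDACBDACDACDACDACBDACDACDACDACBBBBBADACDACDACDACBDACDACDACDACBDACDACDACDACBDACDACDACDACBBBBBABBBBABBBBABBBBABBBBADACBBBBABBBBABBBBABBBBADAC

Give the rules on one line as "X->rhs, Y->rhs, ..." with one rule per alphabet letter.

  step 4 ⇒ step 5: BBBBABBBBABBBBABBBBADACBBBBABBBBABBBBABBBBADACDACDACDACDACBDACDACDACDACB ⇒ DAC·DAC·DAC·DAC·B·DAC·DAC·DAC·DAC·B·DAC·DAC·DAC·DAC·B·DAC·DAC·DAC·DAC·B·BB·B·BA·DAC·DAC·DAC·DAC·B·DAC·DAC·DAC·DAC·B·DAC·DAC·DAC·DAC·B·DAC·DAC·DAC·DAC·B·BB·B·BA·BB·B·BA·BB·B·BA·BB·B·BA·BB·B·BA·DAC·BB·B·BA·BB·B·BA·BB·B·BA·BB·B·BA·DAC
    A ↦ B
    B ↦ DAC
    C ↦ BA
    D ↦ BB

A->B, B->DAC, C->BA, D->BB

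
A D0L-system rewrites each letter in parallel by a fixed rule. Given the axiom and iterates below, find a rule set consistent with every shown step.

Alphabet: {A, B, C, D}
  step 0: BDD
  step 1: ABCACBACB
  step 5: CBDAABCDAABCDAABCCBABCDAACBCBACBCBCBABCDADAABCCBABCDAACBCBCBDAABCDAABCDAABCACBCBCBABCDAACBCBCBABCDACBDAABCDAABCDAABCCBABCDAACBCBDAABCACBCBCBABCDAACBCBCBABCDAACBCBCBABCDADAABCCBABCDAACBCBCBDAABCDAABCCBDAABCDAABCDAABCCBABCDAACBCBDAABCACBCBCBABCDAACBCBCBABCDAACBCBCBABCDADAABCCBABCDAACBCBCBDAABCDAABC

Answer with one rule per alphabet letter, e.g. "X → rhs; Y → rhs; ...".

A->CB, B->ABC, C->DA, D->ACB

  step 0 ⇒ step 1: BDD ⇒ ABC·ACB·ACB
    B ↦ ABC
    D ↦ ACB
    A ↦ CB  (constrained at step 1)
    C ↦ DA  (constrained at step 1)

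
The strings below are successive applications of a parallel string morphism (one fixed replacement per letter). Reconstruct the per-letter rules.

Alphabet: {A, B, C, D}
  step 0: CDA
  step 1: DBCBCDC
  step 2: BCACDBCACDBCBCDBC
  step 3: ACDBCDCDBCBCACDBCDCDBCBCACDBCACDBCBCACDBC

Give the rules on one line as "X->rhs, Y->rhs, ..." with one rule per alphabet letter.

A->DC, B->AC, C->DBC, D->BC

  step 2 ⇒ step 3: BCACDBCACDBCBCDBC ⇒ AC·DBC·DC·DBC·BC·AC·DBC·DC·DBC·BC·AC·DBC·AC·DBC·BC·AC·DBC
    A ↦ DC
    B ↦ AC
    C ↦ DBC
    D ↦ BC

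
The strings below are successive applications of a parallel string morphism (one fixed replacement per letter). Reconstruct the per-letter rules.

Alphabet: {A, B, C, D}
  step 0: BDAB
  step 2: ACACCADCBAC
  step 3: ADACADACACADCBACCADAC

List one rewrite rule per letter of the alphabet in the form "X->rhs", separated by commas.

A->AD, B->C, C->AC, D->CB

  step 2 ⇒ step 3: ACACCADCBAC ⇒ AD·AC·AD·AC·AC·AD·CB·AC·C·AD·AC
    A ↦ AD
    B ↦ C
    C ↦ AC
    D ↦ CB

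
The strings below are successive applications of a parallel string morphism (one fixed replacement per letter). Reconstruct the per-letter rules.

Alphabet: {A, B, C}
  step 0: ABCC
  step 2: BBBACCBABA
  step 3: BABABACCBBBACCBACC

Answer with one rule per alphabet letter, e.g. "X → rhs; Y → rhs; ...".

  step 2 ⇒ step 3: BBBACCBABA ⇒ BA·BA·BA·CC·B·B·BA·CC·BA·CC
    A ↦ CC
    B ↦ BA
    C ↦ B

A->CC, B->BA, C->B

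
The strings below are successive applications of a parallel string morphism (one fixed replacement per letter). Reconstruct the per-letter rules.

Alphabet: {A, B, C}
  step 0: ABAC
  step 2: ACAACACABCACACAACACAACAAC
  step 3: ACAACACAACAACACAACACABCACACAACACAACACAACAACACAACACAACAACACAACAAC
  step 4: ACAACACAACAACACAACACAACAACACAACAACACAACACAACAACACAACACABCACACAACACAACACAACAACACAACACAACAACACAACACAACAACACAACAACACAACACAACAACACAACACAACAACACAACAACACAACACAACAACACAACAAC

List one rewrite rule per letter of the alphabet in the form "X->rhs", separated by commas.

A->ACA, B->BC, C->AC

  step 3 ⇒ step 4: ACAACACAACAACACAACACABCACACAACACAACACAACAACACAACACAACAACACAACAAC ⇒ ACA·AC·ACA·ACA·AC·ACA·AC·ACA·ACA·AC·ACA·ACA·AC·ACA·AC·ACA·ACA·AC·ACA·AC·ACA·BC·AC·ACA·AC·ACA·AC·ACA·ACA·AC·ACA·AC·ACA·ACA·AC·ACA·AC·ACA·ACA·AC·ACA·ACA·AC·ACA·AC·ACA·ACA·AC·ACA·AC·ACA·ACA·AC·ACA·ACA·AC·ACA·AC·ACA·ACA·AC·ACA·ACA·AC
    A ↦ ACA
    B ↦ BC
    C ↦ AC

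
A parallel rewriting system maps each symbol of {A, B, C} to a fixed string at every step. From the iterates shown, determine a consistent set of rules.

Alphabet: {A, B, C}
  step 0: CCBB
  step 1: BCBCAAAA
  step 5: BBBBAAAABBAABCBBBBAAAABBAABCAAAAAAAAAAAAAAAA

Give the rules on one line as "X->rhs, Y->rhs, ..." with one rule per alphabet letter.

A->B, B->AA, C->BC

  step 0 ⇒ step 1: CCBB ⇒ BC·BC·AA·AA
    B ↦ AA
    C ↦ BC
    A ↦ B  (constrained at step 1)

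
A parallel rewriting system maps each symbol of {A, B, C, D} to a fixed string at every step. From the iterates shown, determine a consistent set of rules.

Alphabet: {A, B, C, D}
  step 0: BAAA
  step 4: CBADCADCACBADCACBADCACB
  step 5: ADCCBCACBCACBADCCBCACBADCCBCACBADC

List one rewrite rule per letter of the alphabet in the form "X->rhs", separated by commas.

  step 4 ⇒ step 5: CBADCADCACBADCACBADCACB ⇒ A·DC·CB·C·A·CB·C·A·CB·A·DC·CB·C·A·CB·A·DC·CB·C·A·CB·A·DC
    A ↦ CB
    B ↦ DC
    C ↦ A
    D ↦ C

A->CB, B->DC, C->A, D->C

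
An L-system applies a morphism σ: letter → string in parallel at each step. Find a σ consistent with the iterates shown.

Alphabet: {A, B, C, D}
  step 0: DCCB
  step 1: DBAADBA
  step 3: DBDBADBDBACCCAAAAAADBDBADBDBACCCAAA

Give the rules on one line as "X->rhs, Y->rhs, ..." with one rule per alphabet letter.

  step 0 ⇒ step 1: DCCB ⇒ DB·A·A·DBA
    B ↦ DBA
    C ↦ A
    D ↦ DB
    A ↦ CCC  (constrained at step 1)

A->CCC, B->DBA, C->A, D->DB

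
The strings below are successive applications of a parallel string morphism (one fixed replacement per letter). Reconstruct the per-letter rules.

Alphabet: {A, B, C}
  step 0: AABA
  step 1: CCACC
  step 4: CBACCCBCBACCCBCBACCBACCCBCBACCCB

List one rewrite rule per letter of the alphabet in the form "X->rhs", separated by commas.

  step 0 ⇒ step 1: AABA ⇒ C·C·AC·C
    A ↦ C
    B ↦ AC
    C ↦ CB  (constrained at step 1)

A->C, B->AC, C->CB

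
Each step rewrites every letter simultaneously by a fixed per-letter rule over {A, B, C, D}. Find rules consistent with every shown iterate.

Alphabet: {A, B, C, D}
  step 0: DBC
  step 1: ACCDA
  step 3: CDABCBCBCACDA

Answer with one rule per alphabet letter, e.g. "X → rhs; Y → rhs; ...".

A->BC, B->CD, C->A, D->AC

  step 0 ⇒ step 1: DBC ⇒ AC·CD·A
    B ↦ CD
    C ↦ A
    D ↦ AC
    A ↦ BC  (constrained at step 1)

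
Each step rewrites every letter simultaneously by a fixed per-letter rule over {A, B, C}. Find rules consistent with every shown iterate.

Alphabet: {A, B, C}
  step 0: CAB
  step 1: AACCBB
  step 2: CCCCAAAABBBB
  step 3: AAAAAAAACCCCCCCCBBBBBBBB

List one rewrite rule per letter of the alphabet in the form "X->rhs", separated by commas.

  step 2 ⇒ step 3: CCCCAAAABBBB ⇒ AA·AA·AA·AA·CC·CC·CC·CC·BB·BB·BB·BB
    A ↦ CC
    B ↦ BB
    C ↦ AA

A->CC, B->BB, C->AA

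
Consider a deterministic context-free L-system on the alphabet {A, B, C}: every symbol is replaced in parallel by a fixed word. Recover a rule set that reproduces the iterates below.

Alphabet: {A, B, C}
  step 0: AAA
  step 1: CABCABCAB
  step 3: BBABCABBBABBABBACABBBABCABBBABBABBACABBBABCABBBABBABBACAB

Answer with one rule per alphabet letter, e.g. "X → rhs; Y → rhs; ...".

  step 0 ⇒ step 1: AAA ⇒ CAB·CAB·CAB
    A ↦ CAB
    B ↦ BBA  (constrained at step 1)
    C ↦ B  (constrained at step 1)

A->CAB, B->BBA, C->B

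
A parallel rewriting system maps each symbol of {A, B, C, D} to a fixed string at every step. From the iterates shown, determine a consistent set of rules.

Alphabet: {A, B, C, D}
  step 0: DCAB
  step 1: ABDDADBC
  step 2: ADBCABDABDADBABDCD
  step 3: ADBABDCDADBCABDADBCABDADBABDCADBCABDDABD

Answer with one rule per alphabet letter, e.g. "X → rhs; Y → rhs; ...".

A->ADB, B->C, C->D, D->ABD

  step 2 ⇒ step 3: ADBCABDABDADBABDCD ⇒ ADB·ABD·C·D·ADB·C·ABD·ADB·C·ABD·ADB·ABD·C·ADB·C·ABD·D·ABD
    A ↦ ADB
    B ↦ C
    C ↦ D
    D ↦ ABD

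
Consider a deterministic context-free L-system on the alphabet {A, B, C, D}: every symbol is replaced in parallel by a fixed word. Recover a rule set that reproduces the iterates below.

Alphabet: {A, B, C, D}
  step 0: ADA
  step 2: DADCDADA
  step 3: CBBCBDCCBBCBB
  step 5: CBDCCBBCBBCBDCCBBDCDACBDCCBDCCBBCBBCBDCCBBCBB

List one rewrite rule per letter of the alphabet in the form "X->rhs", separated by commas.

  step 2 ⇒ step 3: DADCDADA ⇒ CB·B·CB·DC·CB·B·CB·B
    A ↦ B
    C ↦ DC
    D ↦ CB
    B ↦ DA  (constrained at step 3)

A->B, B->DA, C->DC, D->CB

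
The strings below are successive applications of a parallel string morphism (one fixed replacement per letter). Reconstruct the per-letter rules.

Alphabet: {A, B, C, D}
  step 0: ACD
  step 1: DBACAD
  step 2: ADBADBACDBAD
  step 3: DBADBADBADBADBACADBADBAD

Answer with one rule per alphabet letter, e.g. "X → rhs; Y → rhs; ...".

A->DB, B->BA, C->AC, D->AD

  step 2 ⇒ step 3: ADBADBACDBAD ⇒ DB·AD·BA·DB·AD·BA·DB·AC·AD·BA·DB·AD
    A ↦ DB
    B ↦ BA
    C ↦ AC
    D ↦ AD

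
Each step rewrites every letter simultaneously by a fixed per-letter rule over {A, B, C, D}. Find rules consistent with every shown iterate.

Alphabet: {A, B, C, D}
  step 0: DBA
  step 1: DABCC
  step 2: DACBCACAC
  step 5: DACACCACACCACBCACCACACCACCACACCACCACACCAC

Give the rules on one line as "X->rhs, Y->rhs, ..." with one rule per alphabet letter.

  step 1 ⇒ step 2: DABCC ⇒ DA·C·BC·AC·AC
    A ↦ C
    B ↦ BC
    C ↦ AC
    D ↦ DA

A->C, B->BC, C->AC, D->DA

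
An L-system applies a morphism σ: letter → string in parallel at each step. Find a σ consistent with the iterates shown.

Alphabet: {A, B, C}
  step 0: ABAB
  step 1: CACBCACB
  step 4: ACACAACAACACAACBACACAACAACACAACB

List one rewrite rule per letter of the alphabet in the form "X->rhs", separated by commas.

A->CA, B->CB, C->A

  step 0 ⇒ step 1: ABAB ⇒ CA·CB·CA·CB
    A ↦ CA
    B ↦ CB
    C ↦ A  (constrained at step 1)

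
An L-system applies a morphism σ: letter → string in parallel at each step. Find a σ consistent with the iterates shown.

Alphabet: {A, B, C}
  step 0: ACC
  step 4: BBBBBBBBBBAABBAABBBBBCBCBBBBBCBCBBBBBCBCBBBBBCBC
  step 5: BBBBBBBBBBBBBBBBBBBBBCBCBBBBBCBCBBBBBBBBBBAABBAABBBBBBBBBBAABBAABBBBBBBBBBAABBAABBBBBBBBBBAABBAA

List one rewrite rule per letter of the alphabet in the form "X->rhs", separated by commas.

  step 4 ⇒ step 5: BBBBBBBBBBAABBAABBBBBCBCBBBBBCBCBBBBBCBCBBBBBCBC ⇒ BB·BB·BB·BB·BB·BB·BB·BB·BB·BB·BC·BC·BB·BB·BC·BC·BB·BB·BB·BB·BB·AA·BB·AA·BB·BB·BB·BB·BB·AA·BB·AA·BB·BB·BB·BB·BB·AA·BB·AA·BB·BB·BB·BB·BB·AA·BB·AA
    A ↦ BC
    B ↦ BB
    C ↦ AA

A->BC, B->BB, C->AA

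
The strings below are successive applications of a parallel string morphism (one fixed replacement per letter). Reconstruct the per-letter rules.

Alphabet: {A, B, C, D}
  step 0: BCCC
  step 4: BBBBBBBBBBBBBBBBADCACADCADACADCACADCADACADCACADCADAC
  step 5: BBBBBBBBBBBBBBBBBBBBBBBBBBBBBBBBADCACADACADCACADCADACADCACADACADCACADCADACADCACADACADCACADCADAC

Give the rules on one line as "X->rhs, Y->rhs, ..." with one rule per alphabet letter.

  step 4 ⇒ step 5: BBBBBBBBBBBBBBBBADCACADCADACADCACADCADACADCACADCADAC ⇒ BB·BB·BB·BB·BB·BB·BB·BB·BB·BB·BB·BB·BB·BB·BB·BB·AD·C·AC·AD·AC·AD·C·AC·AD·C·AD·AC·AD·C·AC·AD·AC·AD·C·AC·AD·C·AD·AC·AD·C·AC·AD·AC·AD·C·AC·AD·C·AD·AC
    A ↦ AD
    B ↦ BB
    C ↦ AC
    D ↦ C

A->AD, B->BB, C->AC, D->C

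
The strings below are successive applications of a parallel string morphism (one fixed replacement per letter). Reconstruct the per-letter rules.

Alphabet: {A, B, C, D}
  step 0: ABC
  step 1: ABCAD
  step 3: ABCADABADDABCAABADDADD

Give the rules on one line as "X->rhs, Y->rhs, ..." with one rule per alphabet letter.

  step 0 ⇒ step 1: ABC ⇒ AB·CA·D
    A ↦ AB
    B ↦ CA
    C ↦ D
    D ↦ ADD  (constrained at step 1)

A->AB, B->CA, C->D, D->ADD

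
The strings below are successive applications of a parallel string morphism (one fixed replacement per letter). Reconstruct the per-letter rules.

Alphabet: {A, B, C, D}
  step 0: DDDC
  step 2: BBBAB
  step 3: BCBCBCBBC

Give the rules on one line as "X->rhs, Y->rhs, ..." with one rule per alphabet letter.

A->B, B->BC, C->DA, D->A

  step 2 ⇒ step 3: BBBAB ⇒ BC·BC·BC·B·BC
    A ↦ B
    B ↦ BC
    C ↦ DA  (constrained at step 0)
    D ↦ A  (constrained at step 0)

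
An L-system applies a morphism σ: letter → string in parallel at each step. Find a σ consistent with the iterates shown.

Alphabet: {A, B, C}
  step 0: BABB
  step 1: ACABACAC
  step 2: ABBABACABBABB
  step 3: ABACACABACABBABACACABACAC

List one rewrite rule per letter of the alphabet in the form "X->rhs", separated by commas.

A->AB, B->AC, C->B

  step 2 ⇒ step 3: ABBABACABBABB ⇒ AB·AC·AC·AB·AC·AB·B·AB·AC·AC·AB·AC·AC
    A ↦ AB
    B ↦ AC
    C ↦ B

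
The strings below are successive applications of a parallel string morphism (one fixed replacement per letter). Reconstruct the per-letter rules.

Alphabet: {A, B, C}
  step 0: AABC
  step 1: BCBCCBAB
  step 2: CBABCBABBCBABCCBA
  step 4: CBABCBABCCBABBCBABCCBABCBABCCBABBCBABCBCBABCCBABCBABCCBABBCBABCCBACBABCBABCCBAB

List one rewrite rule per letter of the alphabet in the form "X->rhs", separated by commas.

A->BC, B->CBA, C->B

  step 1 ⇒ step 2: BCBCCBAB ⇒ CBA·B·CBA·B·B·CBA·BC·CBA
    A ↦ BC
    B ↦ CBA
    C ↦ B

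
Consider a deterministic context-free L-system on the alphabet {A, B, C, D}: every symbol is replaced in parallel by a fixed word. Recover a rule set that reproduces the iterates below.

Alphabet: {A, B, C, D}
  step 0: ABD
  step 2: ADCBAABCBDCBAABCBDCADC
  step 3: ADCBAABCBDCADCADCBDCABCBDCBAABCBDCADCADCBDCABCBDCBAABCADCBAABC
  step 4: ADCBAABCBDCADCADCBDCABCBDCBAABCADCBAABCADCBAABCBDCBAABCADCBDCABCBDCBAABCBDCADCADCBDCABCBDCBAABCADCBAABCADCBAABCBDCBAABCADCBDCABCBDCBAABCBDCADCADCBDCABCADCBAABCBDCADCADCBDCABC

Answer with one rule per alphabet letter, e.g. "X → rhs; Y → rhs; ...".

A->ADC, B->BDC, C->ABC, D->BA

  step 3 ⇒ step 4: ADCBAABCBDCADCADCBDCABCBDCBAABCBDCADCADCBDCABCBDCBAABCADCBAABC ⇒ ADC·BA·ABC·BDC·ADC·ADC·BDC·ABC·BDC·BA·ABC·ADC·BA·ABC·ADC·BA·ABC·BDC·BA·ABC·ADC·BDC·ABC·BDC·BA·ABC·BDC·ADC·ADC·BDC·ABC·BDC·BA·ABC·ADC·BA·ABC·ADC·BA·ABC·BDC·BA·ABC·ADC·BDC·ABC·BDC·BA·ABC·BDC·ADC·ADC·BDC·ABC·ADC·BA·ABC·BDC·ADC·ADC·BDC·ABC
    A ↦ ADC
    B ↦ BDC
    C ↦ ABC
    D ↦ BA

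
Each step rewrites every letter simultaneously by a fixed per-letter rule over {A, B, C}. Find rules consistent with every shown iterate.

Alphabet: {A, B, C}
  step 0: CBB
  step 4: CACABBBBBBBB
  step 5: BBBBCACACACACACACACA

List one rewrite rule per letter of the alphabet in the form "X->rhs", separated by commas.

  step 4 ⇒ step 5: CACABBBBBBBB ⇒ B·B·B·B·CA·CA·CA·CA·CA·CA·CA·CA
    A ↦ B
    B ↦ CA
    C ↦ B

A->B, B->CA, C->B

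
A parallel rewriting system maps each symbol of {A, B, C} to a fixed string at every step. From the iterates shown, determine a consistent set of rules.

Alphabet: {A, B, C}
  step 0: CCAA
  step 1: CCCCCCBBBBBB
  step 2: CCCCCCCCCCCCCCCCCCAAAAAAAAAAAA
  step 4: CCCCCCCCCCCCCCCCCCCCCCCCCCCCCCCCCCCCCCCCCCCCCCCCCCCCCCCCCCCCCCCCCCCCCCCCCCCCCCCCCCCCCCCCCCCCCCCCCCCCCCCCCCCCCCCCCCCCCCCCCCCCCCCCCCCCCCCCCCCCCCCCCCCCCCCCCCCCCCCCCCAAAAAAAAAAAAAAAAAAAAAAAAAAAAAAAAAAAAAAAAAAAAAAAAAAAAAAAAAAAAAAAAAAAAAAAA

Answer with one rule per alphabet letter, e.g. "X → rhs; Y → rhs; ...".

  step 1 ⇒ step 2: CCCCCCBBBBBB ⇒ CCC·CCC·CCC·CCC·CCC·CCC·AA·AA·AA·AA·AA·AA
    B ↦ AA
    C ↦ CCC
  step 0 ⇒ step 1: CCAA ⇒ CCC·CCC·BBB·BBB
    A ↦ BBB

A->BBB, B->AA, C->CCC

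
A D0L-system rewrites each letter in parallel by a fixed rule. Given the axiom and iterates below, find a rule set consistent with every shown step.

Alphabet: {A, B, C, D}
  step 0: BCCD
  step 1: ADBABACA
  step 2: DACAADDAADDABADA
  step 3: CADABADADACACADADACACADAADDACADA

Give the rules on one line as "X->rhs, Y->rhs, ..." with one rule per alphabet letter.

  step 2 ⇒ step 3: DACAADDAADDABADA ⇒ CA·DA·BA·DA·DA·CA·CA·DA·DA·CA·CA·DA·AD·DA·CA·DA
    A ↦ DA
    B ↦ AD
    C ↦ BA
    D ↦ CA

A->DA, B->AD, C->BA, D->CA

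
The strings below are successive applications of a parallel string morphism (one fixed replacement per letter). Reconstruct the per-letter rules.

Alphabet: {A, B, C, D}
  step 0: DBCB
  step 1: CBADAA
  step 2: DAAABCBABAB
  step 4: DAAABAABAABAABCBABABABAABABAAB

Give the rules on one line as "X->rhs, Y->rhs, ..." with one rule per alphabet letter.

  step 1 ⇒ step 2: CBADAA ⇒ DA·A·AB·CB·AB·AB
    A ↦ AB
    B ↦ A
    C ↦ DA
    D ↦ CB

A->AB, B->A, C->DA, D->CB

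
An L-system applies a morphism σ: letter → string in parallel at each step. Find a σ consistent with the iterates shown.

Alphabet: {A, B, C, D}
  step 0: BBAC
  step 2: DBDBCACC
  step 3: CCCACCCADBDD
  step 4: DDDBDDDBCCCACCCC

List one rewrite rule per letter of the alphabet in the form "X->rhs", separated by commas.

  step 3 ⇒ step 4: CCCACCCADBDD ⇒ D·D·D·B·D·D·D·B·CC·CA·CC·CC
    A ↦ B
    B ↦ CA
    C ↦ D
    D ↦ CC

A->B, B->CA, C->D, D->CC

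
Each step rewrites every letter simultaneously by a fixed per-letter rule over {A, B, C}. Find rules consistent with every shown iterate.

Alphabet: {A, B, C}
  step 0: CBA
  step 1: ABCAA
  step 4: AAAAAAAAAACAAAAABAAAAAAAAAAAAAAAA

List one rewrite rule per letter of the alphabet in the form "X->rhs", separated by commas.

  step 0 ⇒ step 1: CBA ⇒ AB·C·AA
    A ↦ AA
    B ↦ C
    C ↦ AB

A->AA, B->C, C->AB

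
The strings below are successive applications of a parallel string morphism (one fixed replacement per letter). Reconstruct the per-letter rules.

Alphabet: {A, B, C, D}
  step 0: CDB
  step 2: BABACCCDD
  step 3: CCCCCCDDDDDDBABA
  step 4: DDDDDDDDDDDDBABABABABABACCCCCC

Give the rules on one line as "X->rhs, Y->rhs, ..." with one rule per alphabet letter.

  step 3 ⇒ step 4: CCCCCCDDDDDDBABA ⇒ DD·DD·DD·DD·DD·DD·BA·BA·BA·BA·BA·BA·C·CC·C·CC
    A ↦ CC
    B ↦ C
    C ↦ DD
    D ↦ BA

A->CC, B->C, C->DD, D->BA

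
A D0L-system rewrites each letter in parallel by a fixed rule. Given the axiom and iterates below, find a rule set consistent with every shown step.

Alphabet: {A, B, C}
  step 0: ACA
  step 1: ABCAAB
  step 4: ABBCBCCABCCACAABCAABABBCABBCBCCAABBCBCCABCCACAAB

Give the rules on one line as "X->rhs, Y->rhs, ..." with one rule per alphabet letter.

A->AB, B->BC, C->CA

  step 0 ⇒ step 1: ACA ⇒ AB·CA·AB
    A ↦ AB
    C ↦ CA
    B ↦ BC  (constrained at step 1)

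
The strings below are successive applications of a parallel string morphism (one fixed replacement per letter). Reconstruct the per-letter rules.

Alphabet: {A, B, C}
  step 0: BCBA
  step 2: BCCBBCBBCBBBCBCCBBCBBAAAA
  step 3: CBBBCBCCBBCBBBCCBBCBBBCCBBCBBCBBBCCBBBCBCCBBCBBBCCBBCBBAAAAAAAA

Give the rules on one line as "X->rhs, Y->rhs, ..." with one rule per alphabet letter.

  step 2 ⇒ step 3: BCCBBCBBCBBBCBCCBBCBBAAAA ⇒ CBB·BC·BC·CBB·CBB·BC·CBB·CBB·BC·CBB·CBB·CBB·BC·CBB·BC·BC·CBB·CBB·BC·CBB·CBB·AA·AA·AA·AA
    A ↦ AA
    B ↦ CBB
    C ↦ BC

A->AA, B->CBB, C->BC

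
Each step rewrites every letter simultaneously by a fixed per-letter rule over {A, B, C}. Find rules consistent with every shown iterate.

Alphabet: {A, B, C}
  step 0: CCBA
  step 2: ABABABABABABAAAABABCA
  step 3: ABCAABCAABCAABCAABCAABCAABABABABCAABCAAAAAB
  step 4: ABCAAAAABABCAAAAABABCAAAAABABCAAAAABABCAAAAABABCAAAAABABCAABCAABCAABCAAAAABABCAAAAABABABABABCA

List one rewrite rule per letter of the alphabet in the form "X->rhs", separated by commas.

A->AB, B->CA, C->AAA

  step 3 ⇒ step 4: ABCAABCAABCAABCAABCAABCAABABABABCAABCAAAAAB ⇒ AB·CA·AAA·AB·AB·CA·AAA·AB·AB·CA·AAA·AB·AB·CA·AAA·AB·AB·CA·AAA·AB·AB·CA·AAA·AB·AB·CA·AB·CA·AB·CA·AB·CA·AAA·AB·AB·CA·AAA·AB·AB·AB·AB·AB·CA
    A ↦ AB
    B ↦ CA
    C ↦ AAA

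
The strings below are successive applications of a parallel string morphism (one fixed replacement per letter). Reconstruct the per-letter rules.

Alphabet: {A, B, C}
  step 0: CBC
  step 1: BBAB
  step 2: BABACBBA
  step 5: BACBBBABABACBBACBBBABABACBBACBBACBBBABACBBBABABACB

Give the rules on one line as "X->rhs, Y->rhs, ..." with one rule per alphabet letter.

  step 1 ⇒ step 2: BBAB ⇒ BA·BA·CB·BA
    A ↦ CB
    B ↦ BA
  step 0 ⇒ step 1: CBC ⇒ B·BA·B
    C ↦ B

A->CB, B->BA, C->B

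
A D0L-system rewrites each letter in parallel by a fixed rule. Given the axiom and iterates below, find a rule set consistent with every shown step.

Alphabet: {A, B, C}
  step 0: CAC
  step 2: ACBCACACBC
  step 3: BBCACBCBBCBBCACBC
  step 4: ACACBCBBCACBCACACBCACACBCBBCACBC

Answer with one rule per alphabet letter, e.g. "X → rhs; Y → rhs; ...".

  step 3 ⇒ step 4: BBCACBCBBCBBCACBC ⇒ AC·AC·BC·B·BC·AC·BC·AC·AC·BC·AC·AC·BC·B·BC·AC·BC
    A ↦ B
    B ↦ AC
    C ↦ BC

A->B, B->AC, C->BC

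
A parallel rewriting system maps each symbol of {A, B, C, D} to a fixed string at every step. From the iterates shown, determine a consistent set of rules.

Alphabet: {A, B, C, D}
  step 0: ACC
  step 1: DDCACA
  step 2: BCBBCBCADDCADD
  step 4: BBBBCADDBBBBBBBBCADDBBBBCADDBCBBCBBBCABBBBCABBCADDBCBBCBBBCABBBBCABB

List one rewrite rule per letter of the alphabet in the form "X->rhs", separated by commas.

  step 1 ⇒ step 2: DDCACA ⇒ BCB·BCB·CA·DD·CA·DD
    A ↦ DD
    C ↦ CA
    D ↦ BCB
    B ↦ BB  (constrained at step 2)

A->DD, B->BB, C->CA, D->BCB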